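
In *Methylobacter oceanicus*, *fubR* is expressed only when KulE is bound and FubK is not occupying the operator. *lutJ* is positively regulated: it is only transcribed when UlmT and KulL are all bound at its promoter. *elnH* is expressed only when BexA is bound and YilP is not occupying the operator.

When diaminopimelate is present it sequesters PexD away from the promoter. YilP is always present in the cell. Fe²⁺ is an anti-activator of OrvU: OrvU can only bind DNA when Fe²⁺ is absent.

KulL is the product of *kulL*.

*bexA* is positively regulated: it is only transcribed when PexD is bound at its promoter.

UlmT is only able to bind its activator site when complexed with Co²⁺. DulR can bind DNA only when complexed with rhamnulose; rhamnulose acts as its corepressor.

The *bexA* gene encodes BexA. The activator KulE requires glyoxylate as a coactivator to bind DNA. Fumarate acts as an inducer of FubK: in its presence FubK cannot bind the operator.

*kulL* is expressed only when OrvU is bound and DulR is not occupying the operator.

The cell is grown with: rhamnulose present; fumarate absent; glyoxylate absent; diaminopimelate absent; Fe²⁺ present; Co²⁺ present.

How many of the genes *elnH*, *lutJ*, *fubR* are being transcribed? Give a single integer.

Diaminopimelate is absent, so PexD is active.
No repressor is bound and PexD is active, so *bexA* is transcribed.
So BexA is produced and active.
YilP is produced constitutively and is active.
With repressor YilP bound, *elnH* is not transcribed.
→ *elnH* is OFF.
Co²⁺ is present, so UlmT is active.
Rhamnulose is present, so DulR is active.
Fe²⁺ is present, so OrvU is inactive.
With repressor DulR bound, *kulL* is not transcribed.
So KulL is not produced.
Required activator KulL is absent, so *lutJ* is not transcribed.
→ *lutJ* is OFF.
Fumarate is absent, so FubK is active.
Glyoxylate is absent, so KulE is inactive.
With repressor FubK bound, *fubR* is not transcribed.
→ *fubR* is OFF.
0 of the 3 genes are transcribed.

0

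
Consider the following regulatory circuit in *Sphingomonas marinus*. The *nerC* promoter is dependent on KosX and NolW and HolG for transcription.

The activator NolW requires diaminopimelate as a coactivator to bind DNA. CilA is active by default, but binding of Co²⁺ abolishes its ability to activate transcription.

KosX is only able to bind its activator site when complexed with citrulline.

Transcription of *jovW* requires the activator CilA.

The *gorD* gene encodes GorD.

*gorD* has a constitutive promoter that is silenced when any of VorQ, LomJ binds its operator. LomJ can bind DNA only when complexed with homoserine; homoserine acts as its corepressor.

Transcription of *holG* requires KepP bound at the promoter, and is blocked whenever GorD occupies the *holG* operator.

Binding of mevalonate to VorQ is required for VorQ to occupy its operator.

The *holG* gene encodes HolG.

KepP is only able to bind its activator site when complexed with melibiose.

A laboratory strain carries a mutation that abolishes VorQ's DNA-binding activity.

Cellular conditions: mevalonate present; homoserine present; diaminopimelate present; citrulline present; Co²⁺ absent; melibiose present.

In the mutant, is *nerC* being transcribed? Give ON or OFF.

Citrulline is present, so KosX is active.
Diaminopimelate is present, so NolW is active.
VorQ is non-functional in this strain, so it has no effect.
Homoserine is present, so LomJ is active.
With repressor LomJ bound, *gorD* is not transcribed.
So GorD is not produced.
Melibiose is present, so KepP is active.
No repressor is bound and KepP is active, so *holG* is transcribed.
So HolG is produced and active.
No repressor is bound and KosX and NolW and HolG are active, so *nerC* is transcribed.

ON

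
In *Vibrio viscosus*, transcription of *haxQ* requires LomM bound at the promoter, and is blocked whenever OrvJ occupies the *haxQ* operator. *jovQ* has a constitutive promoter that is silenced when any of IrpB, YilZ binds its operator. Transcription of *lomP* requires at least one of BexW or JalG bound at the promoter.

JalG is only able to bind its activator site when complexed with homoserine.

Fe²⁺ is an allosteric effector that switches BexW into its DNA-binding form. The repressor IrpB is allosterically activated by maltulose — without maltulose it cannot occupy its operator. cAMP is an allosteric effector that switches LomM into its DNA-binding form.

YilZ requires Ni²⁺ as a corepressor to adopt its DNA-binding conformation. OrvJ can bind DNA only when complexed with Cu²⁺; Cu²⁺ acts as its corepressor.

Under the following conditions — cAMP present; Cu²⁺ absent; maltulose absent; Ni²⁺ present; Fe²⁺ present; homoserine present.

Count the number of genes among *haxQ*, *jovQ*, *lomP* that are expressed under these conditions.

cAMP is present, so LomM is active.
Cu²⁺ is absent, so OrvJ is inactive.
No repressor is bound and LomM is active, so *haxQ* is transcribed.
→ *haxQ* is ON.
Maltulose is absent, so IrpB is inactive.
Ni²⁺ is present, so YilZ is active.
With repressor YilZ bound, *jovQ* is not transcribed.
→ *jovQ* is OFF.
Fe²⁺ is present, so BexW is active.
Homoserine is present, so JalG is active.
Activator BexW is present, so *lomP* is transcribed.
→ *lomP* is ON.
2 of the 3 genes are transcribed.

2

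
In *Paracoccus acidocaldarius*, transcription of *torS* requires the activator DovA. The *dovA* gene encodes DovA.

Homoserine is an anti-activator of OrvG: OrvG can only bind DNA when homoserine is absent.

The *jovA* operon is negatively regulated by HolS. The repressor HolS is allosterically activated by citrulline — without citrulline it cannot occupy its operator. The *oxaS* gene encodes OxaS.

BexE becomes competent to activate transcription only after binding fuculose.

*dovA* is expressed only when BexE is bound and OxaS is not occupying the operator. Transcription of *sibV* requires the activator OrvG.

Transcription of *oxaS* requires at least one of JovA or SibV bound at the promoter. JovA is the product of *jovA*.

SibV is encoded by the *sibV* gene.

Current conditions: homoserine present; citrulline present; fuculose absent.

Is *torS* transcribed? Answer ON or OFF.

OFF

Citrulline is present, so HolS is active.
With repressor HolS bound, *jovA* is not transcribed.
So JovA is not produced.
Homoserine is present, so OrvG is inactive.
Required activator OrvG is absent, so *sibV* is not transcribed.
So SibV is not produced.
No activator is available at the *oxaS* promoter, so *oxaS* is not transcribed.
So OxaS is not produced.
Fuculose is absent, so BexE is inactive.
Required activator BexE is absent, so *dovA* is not transcribed.
So DovA is not produced.
Required activator DovA is absent, so *torS* is not transcribed.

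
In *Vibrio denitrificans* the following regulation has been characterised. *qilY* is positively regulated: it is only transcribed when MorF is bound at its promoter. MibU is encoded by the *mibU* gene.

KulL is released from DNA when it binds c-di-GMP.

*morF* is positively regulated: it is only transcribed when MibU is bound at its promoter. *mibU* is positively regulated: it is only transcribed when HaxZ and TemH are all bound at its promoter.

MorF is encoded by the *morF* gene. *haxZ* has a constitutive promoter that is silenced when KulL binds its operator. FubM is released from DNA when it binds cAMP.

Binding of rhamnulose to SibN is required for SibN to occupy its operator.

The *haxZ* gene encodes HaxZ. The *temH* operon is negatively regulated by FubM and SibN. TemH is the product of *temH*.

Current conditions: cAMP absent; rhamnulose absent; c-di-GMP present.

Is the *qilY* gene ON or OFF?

OFF

c-di-GMP is present, so KulL is inactive.
With no repressor bound, *haxZ* is transcribed.
So HaxZ is produced and active.
cAMP is absent, so FubM is active.
Rhamnulose is absent, so SibN is inactive.
With repressor FubM bound, *temH* is not transcribed.
So TemH is not produced.
Required activator TemH is absent, so *mibU* is not transcribed.
So MibU is not produced.
Required activator MibU is absent, so *morF* is not transcribed.
So MorF is not produced.
Required activator MorF is absent, so *qilY* is not transcribed.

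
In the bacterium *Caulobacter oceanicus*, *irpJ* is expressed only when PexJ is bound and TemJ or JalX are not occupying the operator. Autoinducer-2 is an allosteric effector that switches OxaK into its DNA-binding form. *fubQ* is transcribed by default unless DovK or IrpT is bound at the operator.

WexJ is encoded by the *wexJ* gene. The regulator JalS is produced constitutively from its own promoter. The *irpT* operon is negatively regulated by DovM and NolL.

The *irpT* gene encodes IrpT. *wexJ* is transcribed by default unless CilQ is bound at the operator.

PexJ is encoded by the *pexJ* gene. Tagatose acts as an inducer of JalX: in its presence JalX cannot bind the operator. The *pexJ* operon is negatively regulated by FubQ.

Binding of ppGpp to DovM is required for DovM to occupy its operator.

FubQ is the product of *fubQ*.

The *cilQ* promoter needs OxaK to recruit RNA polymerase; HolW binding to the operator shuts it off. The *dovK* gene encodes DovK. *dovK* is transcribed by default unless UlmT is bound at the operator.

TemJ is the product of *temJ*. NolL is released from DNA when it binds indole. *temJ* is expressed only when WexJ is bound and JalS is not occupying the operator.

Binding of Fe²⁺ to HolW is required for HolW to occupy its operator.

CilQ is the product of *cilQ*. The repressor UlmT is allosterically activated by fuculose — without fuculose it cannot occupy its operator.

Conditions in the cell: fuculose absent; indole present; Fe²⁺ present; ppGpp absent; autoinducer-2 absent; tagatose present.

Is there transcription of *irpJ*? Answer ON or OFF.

Fe²⁺ is present, so HolW is active.
Autoinducer-2 is absent, so OxaK is inactive.
With repressor HolW bound, *cilQ* is not transcribed.
So CilQ is not produced.
With no repressor bound, *wexJ* is transcribed.
So WexJ is produced and active.
JalS is produced constitutively and is active.
With repressor JalS bound, *temJ* is not transcribed.
So TemJ is not produced.
Tagatose is present, so JalX is inactive.
Fuculose is absent, so UlmT is inactive.
With no repressor bound, *dovK* is transcribed.
So DovK is produced and active.
ppGpp is absent, so DovM is inactive.
Indole is present, so NolL is inactive.
With no repressor bound, *irpT* is transcribed.
So IrpT is produced and active.
With repressor DovK bound, *fubQ* is not transcribed.
So FubQ is not produced.
With no repressor bound, *pexJ* is transcribed.
So PexJ is produced and active.
No repressor is bound and PexJ is active, so *irpJ* is transcribed.

ON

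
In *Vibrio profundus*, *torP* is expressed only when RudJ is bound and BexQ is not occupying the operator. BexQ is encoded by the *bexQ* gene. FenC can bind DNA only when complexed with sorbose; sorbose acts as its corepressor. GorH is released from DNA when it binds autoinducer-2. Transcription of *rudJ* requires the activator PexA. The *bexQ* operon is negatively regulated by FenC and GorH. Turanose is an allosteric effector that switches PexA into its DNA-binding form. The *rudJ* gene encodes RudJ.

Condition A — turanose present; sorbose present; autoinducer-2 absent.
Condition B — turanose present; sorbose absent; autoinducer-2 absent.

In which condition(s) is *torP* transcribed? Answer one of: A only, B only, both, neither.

both

Condition A:
Turanose is present, so PexA is active.
No repressor is bound and PexA is active, so *rudJ* is transcribed.
So RudJ is produced and active.
Sorbose is present, so FenC is active.
Autoinducer-2 is absent, so GorH is active.
With repressor FenC bound, *bexQ* is not transcribed.
So BexQ is not produced.
No repressor is bound and RudJ is active, so *torP* is transcribed.
→ *torP* is ON in A.
Condition B:
Turanose is present, so PexA is active.
No repressor is bound and PexA is active, so *rudJ* is transcribed.
So RudJ is produced and active.
Sorbose is absent, so FenC is inactive.
Autoinducer-2 is absent, so GorH is active.
With repressor GorH bound, *bexQ* is not transcribed.
So BexQ is not produced.
No repressor is bound and RudJ is active, so *torP* is transcribed.
→ *torP* is ON in B.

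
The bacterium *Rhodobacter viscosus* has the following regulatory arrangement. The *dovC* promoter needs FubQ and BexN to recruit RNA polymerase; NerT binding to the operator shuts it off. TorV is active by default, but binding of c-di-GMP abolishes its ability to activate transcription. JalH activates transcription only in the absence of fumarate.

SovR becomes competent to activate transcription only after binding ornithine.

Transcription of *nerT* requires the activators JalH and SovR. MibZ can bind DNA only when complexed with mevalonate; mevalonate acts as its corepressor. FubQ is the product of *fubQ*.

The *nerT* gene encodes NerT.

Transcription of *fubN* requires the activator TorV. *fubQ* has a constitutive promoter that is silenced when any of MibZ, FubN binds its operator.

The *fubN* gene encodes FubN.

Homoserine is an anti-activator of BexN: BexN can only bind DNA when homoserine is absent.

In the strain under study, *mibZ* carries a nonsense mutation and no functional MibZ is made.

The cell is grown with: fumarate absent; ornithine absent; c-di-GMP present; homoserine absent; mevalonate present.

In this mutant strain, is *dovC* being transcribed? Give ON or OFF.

Fumarate is absent, so JalH is active.
Ornithine is absent, so SovR is inactive.
Required activator SovR is absent, so *nerT* is not transcribed.
So NerT is not produced.
MibZ is non-functional in this strain, so it has no effect.
c-di-GMP is present, so TorV is inactive.
Required activator TorV is absent, so *fubN* is not transcribed.
So FubN is not produced.
With no repressor bound, *fubQ* is transcribed.
So FubQ is produced and active.
Homoserine is absent, so BexN is active.
No repressor is bound and FubQ and BexN are active, so *dovC* is transcribed.

ON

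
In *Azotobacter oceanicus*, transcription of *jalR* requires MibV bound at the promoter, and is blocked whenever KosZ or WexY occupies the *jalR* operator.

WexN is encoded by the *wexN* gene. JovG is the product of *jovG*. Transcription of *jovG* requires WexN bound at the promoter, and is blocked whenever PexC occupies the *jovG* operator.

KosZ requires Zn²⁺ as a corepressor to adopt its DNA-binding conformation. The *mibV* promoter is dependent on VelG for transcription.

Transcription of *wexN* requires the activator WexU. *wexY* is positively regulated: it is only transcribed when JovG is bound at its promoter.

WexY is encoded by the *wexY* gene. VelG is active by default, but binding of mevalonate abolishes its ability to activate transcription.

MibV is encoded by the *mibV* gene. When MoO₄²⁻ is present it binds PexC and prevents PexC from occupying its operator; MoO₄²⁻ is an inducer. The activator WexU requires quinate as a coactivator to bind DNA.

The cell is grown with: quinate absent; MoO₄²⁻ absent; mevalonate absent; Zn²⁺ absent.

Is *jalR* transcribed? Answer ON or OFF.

ON

Zn²⁺ is absent, so KosZ is inactive.
Quinate is absent, so WexU is inactive.
Required activator WexU is absent, so *wexN* is not transcribed.
So WexN is not produced.
MoO₄²⁻ is absent, so PexC is active.
With repressor PexC bound, *jovG* is not transcribed.
So JovG is not produced.
Required activator JovG is absent, so *wexY* is not transcribed.
So WexY is not produced.
Mevalonate is absent, so VelG is active.
No repressor is bound and VelG is active, so *mibV* is transcribed.
So MibV is produced and active.
No repressor is bound and MibV is active, so *jalR* is transcribed.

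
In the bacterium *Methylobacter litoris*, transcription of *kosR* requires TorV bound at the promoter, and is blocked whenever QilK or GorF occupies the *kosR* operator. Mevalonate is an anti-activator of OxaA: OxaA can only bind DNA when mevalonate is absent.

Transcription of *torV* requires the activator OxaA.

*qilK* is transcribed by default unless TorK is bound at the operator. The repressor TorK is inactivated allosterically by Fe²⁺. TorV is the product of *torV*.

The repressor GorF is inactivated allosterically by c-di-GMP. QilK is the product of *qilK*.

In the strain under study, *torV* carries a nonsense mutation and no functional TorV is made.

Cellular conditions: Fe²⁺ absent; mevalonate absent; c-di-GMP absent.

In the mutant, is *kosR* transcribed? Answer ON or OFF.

TorV is non-functional in this strain, so it has no effect.
Fe²⁺ is absent, so TorK is active.
With repressor TorK bound, *qilK* is not transcribed.
So QilK is not produced.
c-di-GMP is absent, so GorF is active.
With repressor GorF bound, *kosR* is not transcribed.

OFF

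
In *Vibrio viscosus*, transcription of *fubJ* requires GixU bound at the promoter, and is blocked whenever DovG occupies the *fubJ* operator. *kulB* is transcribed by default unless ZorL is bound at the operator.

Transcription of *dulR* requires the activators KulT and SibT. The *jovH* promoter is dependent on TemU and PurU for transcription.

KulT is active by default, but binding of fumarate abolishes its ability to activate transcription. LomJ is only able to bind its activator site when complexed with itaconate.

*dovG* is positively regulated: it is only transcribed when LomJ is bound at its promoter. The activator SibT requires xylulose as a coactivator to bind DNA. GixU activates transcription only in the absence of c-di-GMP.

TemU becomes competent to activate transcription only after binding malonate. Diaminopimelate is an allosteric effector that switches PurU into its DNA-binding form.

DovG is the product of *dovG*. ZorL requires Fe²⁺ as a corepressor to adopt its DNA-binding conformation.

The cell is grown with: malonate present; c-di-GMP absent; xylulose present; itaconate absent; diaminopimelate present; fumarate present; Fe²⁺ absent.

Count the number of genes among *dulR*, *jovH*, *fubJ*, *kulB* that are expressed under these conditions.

Fumarate is present, so KulT is inactive.
Xylulose is present, so SibT is active.
Required activator KulT is absent, so *dulR* is not transcribed.
→ *dulR* is OFF.
Malonate is present, so TemU is active.
Diaminopimelate is present, so PurU is active.
No repressor is bound and TemU and PurU are active, so *jovH* is transcribed.
→ *jovH* is ON.
Itaconate is absent, so LomJ is inactive.
Required activator LomJ is absent, so *dovG* is not transcribed.
So DovG is not produced.
c-di-GMP is absent, so GixU is active.
No repressor is bound and GixU is active, so *fubJ* is transcribed.
→ *fubJ* is ON.
Fe²⁺ is absent, so ZorL is inactive.
With no repressor bound, *kulB* is transcribed.
→ *kulB* is ON.
3 of the 4 genes are transcribed.

3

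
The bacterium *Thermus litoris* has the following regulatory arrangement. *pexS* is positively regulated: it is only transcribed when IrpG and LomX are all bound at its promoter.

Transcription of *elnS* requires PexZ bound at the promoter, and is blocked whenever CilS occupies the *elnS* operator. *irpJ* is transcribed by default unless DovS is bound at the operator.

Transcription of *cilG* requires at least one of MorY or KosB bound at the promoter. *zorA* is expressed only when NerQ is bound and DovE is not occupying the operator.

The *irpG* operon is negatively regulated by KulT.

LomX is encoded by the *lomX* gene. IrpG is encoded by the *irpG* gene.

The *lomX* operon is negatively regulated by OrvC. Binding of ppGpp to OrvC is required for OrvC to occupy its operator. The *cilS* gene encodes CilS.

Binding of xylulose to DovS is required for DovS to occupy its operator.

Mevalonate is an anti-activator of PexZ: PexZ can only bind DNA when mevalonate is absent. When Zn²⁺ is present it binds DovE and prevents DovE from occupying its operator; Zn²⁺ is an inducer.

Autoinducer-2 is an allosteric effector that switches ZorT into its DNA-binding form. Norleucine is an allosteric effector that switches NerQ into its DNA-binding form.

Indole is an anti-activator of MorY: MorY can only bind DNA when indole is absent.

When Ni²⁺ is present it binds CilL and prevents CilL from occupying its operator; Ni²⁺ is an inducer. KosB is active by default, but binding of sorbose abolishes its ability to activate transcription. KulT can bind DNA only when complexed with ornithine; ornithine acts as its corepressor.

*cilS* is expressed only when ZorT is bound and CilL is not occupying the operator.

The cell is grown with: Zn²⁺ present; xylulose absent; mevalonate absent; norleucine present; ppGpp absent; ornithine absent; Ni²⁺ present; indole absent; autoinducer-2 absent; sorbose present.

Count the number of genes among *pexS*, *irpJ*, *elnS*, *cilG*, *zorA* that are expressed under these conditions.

Ornithine is absent, so KulT is inactive.
With no repressor bound, *irpG* is transcribed.
So IrpG is produced and active.
ppGpp is absent, so OrvC is inactive.
With no repressor bound, *lomX* is transcribed.
So LomX is produced and active.
No repressor is bound and IrpG and LomX are active, so *pexS* is transcribed.
→ *pexS* is ON.
Xylulose is absent, so DovS is inactive.
With no repressor bound, *irpJ* is transcribed.
→ *irpJ* is ON.
Ni²⁺ is present, so CilL is inactive.
Autoinducer-2 is absent, so ZorT is inactive.
Required activator ZorT is absent, so *cilS* is not transcribed.
So CilS is not produced.
Mevalonate is absent, so PexZ is active.
No repressor is bound and PexZ is active, so *elnS* is transcribed.
→ *elnS* is ON.
Indole is absent, so MorY is active.
Sorbose is present, so KosB is inactive.
Activator MorY is present, so *cilG* is transcribed.
→ *cilG* is ON.
Zn²⁺ is present, so DovE is inactive.
Norleucine is present, so NerQ is active.
No repressor is bound and NerQ is active, so *zorA* is transcribed.
→ *zorA* is ON.
5 of the 5 genes are transcribed.

5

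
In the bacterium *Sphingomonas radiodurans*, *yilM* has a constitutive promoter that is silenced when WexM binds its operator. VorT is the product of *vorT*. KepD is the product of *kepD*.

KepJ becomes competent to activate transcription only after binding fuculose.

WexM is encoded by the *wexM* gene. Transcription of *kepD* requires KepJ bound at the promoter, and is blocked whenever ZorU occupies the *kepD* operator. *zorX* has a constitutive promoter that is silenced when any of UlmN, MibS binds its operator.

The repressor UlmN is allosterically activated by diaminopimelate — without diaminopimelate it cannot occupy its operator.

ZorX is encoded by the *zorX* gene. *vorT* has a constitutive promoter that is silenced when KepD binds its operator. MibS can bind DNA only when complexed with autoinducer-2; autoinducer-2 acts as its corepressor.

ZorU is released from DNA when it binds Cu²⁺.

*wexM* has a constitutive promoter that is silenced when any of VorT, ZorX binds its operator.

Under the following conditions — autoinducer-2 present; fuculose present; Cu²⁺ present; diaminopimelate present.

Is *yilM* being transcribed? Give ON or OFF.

OFF

Cu²⁺ is present, so ZorU is inactive.
Fuculose is present, so KepJ is active.
No repressor is bound and KepJ is active, so *kepD* is transcribed.
So KepD is produced and active.
With repressor KepD bound, *vorT* is not transcribed.
So VorT is not produced.
Diaminopimelate is present, so UlmN is active.
Autoinducer-2 is present, so MibS is active.
With repressor UlmN bound, *zorX* is not transcribed.
So ZorX is not produced.
With no repressor bound, *wexM* is transcribed.
So WexM is produced and active.
With repressor WexM bound, *yilM* is not transcribed.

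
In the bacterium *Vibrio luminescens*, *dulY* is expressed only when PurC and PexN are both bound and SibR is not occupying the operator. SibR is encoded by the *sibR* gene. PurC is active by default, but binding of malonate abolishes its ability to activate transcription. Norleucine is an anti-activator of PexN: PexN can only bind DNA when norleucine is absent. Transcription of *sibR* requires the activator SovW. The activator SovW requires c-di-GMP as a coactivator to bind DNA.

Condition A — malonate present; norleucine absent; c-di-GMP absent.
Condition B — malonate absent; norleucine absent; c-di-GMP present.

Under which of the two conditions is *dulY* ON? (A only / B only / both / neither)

neither

Condition A:
Malonate is present, so PurC is inactive.
Norleucine is absent, so PexN is active.
c-di-GMP is absent, so SovW is inactive.
Required activator SovW is absent, so *sibR* is not transcribed.
So SibR is not produced.
Required activator PurC is absent, so *dulY* is not transcribed.
→ *dulY* is OFF in A.
Condition B:
Malonate is absent, so PurC is active.
Norleucine is absent, so PexN is active.
c-di-GMP is present, so SovW is active.
No repressor is bound and SovW is active, so *sibR* is transcribed.
So SibR is produced and active.
With repressor SibR bound, *dulY* is not transcribed.
→ *dulY* is OFF in B.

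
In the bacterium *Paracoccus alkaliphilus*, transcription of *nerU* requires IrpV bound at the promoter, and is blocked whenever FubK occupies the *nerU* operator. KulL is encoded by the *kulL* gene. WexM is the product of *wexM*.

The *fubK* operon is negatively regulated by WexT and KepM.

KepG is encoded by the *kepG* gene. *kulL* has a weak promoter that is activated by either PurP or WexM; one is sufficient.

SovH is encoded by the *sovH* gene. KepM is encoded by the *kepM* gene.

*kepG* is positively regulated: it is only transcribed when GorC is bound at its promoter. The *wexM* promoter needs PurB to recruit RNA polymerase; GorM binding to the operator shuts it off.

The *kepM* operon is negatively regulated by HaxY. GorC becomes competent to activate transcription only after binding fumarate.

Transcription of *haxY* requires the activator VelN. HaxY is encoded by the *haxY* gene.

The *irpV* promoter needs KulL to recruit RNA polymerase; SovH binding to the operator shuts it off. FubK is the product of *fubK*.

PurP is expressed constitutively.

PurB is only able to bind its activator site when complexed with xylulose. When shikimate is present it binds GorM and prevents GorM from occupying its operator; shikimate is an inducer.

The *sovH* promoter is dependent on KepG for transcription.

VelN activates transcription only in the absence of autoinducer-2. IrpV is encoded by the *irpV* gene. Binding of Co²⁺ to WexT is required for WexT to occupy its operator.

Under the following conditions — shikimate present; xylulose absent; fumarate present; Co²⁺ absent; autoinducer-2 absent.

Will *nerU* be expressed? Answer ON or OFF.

Fumarate is present, so GorC is active.
No repressor is bound and GorC is active, so *kepG* is transcribed.
So KepG is produced and active.
No repressor is bound and KepG is active, so *sovH* is transcribed.
So SovH is produced and active.
PurP is produced constitutively and is active.
Xylulose is absent, so PurB is inactive.
Shikimate is present, so GorM is inactive.
Required activator PurB is absent, so *wexM* is not transcribed.
So WexM is not produced.
Activator PurP is present, so *kulL* is transcribed.
So KulL is produced and active.
With repressor SovH bound, *irpV* is not transcribed.
So IrpV is not produced.
Co²⁺ is absent, so WexT is inactive.
Autoinducer-2 is absent, so VelN is active.
No repressor is bound and VelN is active, so *haxY* is transcribed.
So HaxY is produced and active.
With repressor HaxY bound, *kepM* is not transcribed.
So KepM is not produced.
With no repressor bound, *fubK* is transcribed.
So FubK is produced and active.
With repressor FubK bound, *nerU* is not transcribed.

OFF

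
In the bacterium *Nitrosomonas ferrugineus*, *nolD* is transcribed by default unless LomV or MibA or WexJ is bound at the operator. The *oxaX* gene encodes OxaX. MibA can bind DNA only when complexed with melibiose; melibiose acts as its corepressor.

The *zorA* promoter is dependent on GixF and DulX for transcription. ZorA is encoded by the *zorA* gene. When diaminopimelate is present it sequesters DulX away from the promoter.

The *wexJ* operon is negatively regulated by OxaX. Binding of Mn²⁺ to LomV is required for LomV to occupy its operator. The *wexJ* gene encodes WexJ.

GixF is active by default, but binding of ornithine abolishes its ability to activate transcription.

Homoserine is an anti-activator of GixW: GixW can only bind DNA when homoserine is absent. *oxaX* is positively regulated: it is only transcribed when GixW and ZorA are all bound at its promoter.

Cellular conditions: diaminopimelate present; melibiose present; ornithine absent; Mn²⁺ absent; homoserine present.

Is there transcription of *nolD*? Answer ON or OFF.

Mn²⁺ is absent, so LomV is inactive.
Melibiose is present, so MibA is active.
Homoserine is present, so GixW is inactive.
Ornithine is absent, so GixF is active.
Diaminopimelate is present, so DulX is inactive.
Required activator DulX is absent, so *zorA* is not transcribed.
So ZorA is not produced.
Required activator GixW is absent, so *oxaX* is not transcribed.
So OxaX is not produced.
With no repressor bound, *wexJ* is transcribed.
So WexJ is produced and active.
With repressor MibA bound, *nolD* is not transcribed.

OFF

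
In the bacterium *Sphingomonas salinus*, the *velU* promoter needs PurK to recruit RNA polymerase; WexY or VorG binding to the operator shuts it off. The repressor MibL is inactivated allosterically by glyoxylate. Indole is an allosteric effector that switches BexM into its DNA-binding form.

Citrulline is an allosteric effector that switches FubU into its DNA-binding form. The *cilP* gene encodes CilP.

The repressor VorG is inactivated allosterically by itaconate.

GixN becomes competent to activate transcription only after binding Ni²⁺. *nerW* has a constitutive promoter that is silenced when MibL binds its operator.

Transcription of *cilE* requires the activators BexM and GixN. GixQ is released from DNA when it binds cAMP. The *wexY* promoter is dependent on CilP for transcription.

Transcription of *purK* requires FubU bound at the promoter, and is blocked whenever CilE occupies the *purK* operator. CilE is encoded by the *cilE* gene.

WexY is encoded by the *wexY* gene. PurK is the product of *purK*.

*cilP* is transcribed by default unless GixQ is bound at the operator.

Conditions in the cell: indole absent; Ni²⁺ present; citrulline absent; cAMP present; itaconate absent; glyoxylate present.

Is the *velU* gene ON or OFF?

Citrulline is absent, so FubU is inactive.
Indole is absent, so BexM is inactive.
Ni²⁺ is present, so GixN is active.
Required activator BexM is absent, so *cilE* is not transcribed.
So CilE is not produced.
Required activator FubU is absent, so *purK* is not transcribed.
So PurK is not produced.
cAMP is present, so GixQ is inactive.
With no repressor bound, *cilP* is transcribed.
So CilP is produced and active.
No repressor is bound and CilP is active, so *wexY* is transcribed.
So WexY is produced and active.
Itaconate is absent, so VorG is active.
With repressor WexY bound, *velU* is not transcribed.

OFF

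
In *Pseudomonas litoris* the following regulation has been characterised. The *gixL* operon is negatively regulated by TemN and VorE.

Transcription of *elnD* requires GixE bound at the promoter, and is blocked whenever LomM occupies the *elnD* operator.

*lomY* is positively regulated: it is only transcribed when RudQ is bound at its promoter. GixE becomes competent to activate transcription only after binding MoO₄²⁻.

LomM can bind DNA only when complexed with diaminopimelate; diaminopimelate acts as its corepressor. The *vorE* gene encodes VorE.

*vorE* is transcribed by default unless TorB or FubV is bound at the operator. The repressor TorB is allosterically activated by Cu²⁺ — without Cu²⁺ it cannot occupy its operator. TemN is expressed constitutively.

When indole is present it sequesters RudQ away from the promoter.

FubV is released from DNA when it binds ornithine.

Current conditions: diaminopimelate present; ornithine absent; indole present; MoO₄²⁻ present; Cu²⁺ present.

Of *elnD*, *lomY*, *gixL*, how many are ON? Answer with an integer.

0

MoO₄²⁻ is present, so GixE is active.
Diaminopimelate is present, so LomM is active.
With repressor LomM bound, *elnD* is not transcribed.
→ *elnD* is OFF.
Indole is present, so RudQ is inactive.
Required activator RudQ is absent, so *lomY* is not transcribed.
→ *lomY* is OFF.
TemN is produced constitutively and is active.
Cu²⁺ is present, so TorB is active.
Ornithine is absent, so FubV is active.
With repressor TorB bound, *vorE* is not transcribed.
So VorE is not produced.
With repressor TemN bound, *gixL* is not transcribed.
→ *gixL* is OFF.
0 of the 3 genes are transcribed.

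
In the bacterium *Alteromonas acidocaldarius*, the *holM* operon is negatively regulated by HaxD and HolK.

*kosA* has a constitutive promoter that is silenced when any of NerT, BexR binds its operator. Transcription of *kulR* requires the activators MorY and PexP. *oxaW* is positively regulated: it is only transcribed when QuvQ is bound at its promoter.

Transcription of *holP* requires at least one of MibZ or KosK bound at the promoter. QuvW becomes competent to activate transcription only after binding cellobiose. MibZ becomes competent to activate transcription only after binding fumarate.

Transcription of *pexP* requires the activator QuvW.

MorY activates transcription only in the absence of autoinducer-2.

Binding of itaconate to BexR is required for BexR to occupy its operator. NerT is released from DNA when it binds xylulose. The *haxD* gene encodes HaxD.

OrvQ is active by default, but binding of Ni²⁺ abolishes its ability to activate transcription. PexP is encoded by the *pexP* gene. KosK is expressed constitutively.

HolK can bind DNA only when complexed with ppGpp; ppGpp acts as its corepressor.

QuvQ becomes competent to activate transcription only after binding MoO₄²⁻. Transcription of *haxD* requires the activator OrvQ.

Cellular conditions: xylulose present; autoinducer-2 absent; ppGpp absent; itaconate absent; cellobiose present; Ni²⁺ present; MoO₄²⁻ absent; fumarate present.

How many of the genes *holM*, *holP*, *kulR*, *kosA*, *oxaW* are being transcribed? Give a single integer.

Ni²⁺ is present, so OrvQ is inactive.
Required activator OrvQ is absent, so *haxD* is not transcribed.
So HaxD is not produced.
ppGpp is absent, so HolK is inactive.
With no repressor bound, *holM* is transcribed.
→ *holM* is ON.
Fumarate is present, so MibZ is active.
KosK is produced constitutively and is active.
Activator MibZ is present, so *holP* is transcribed.
→ *holP* is ON.
Autoinducer-2 is absent, so MorY is active.
Cellobiose is present, so QuvW is active.
No repressor is bound and QuvW is active, so *pexP* is transcribed.
So PexP is produced and active.
No repressor is bound and MorY and PexP are active, so *kulR* is transcribed.
→ *kulR* is ON.
Xylulose is present, so NerT is inactive.
Itaconate is absent, so BexR is inactive.
With no repressor bound, *kosA* is transcribed.
→ *kosA* is ON.
MoO₄²⁻ is absent, so QuvQ is inactive.
Required activator QuvQ is absent, so *oxaW* is not transcribed.
→ *oxaW* is OFF.
4 of the 5 genes are transcribed.

4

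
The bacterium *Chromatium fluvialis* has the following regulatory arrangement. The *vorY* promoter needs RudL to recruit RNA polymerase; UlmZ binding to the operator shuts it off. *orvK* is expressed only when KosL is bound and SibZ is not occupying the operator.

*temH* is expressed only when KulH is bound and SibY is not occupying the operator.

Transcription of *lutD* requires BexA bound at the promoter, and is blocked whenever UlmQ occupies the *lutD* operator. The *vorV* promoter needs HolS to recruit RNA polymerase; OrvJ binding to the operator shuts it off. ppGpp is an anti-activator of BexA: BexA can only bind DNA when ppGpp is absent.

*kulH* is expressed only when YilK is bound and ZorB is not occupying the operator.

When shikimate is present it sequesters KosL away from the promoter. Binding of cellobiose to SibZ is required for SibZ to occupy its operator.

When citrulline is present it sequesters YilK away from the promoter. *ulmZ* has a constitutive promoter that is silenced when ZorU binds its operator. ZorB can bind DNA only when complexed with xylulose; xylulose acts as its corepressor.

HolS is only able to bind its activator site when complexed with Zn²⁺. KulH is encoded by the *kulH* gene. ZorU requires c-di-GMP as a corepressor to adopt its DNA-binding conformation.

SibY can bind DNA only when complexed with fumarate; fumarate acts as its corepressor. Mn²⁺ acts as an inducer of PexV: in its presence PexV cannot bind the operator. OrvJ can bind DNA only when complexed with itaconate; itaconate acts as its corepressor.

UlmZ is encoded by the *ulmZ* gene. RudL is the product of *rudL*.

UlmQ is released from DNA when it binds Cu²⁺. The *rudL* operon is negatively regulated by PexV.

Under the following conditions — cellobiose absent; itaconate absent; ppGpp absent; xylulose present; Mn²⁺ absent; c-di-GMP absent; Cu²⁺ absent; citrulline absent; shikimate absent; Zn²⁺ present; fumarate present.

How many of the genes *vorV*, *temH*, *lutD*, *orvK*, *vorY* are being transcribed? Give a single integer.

2

Itaconate is absent, so OrvJ is inactive.
Zn²⁺ is present, so HolS is active.
No repressor is bound and HolS is active, so *vorV* is transcribed.
→ *vorV* is ON.
Citrulline is absent, so YilK is active.
Xylulose is present, so ZorB is active.
With repressor ZorB bound, *kulH* is not transcribed.
So KulH is not produced.
Fumarate is present, so SibY is active.
With repressor SibY bound, *temH* is not transcribed.
→ *temH* is OFF.
Cu²⁺ is absent, so UlmQ is active.
ppGpp is absent, so BexA is active.
With repressor UlmQ bound, *lutD* is not transcribed.
→ *lutD* is OFF.
Cellobiose is absent, so SibZ is inactive.
Shikimate is absent, so KosL is active.
No repressor is bound and KosL is active, so *orvK* is transcribed.
→ *orvK* is ON.
Mn²⁺ is absent, so PexV is active.
With repressor PexV bound, *rudL* is not transcribed.
So RudL is not produced.
c-di-GMP is absent, so ZorU is inactive.
With no repressor bound, *ulmZ* is transcribed.
So UlmZ is produced and active.
With repressor UlmZ bound, *vorY* is not transcribed.
→ *vorY* is OFF.
2 of the 5 genes are transcribed.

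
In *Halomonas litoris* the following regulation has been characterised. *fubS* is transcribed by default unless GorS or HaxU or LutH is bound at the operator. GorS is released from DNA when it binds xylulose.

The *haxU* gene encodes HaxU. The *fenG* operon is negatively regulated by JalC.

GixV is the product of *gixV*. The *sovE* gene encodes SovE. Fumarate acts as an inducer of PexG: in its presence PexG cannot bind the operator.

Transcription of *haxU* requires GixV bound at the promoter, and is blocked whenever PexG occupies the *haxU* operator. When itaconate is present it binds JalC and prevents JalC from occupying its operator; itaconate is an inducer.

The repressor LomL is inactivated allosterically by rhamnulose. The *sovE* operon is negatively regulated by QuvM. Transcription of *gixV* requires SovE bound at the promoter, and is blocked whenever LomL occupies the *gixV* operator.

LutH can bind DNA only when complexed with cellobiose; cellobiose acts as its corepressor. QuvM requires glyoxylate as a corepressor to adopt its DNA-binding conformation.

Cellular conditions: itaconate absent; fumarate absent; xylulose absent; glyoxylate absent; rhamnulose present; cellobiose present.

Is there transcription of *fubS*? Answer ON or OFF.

OFF

Xylulose is absent, so GorS is active.
Glyoxylate is absent, so QuvM is inactive.
With no repressor bound, *sovE* is transcribed.
So SovE is produced and active.
Rhamnulose is present, so LomL is inactive.
No repressor is bound and SovE is active, so *gixV* is transcribed.
So GixV is produced and active.
Fumarate is absent, so PexG is active.
With repressor PexG bound, *haxU* is not transcribed.
So HaxU is not produced.
Cellobiose is present, so LutH is active.
With repressor GorS bound, *fubS* is not transcribed.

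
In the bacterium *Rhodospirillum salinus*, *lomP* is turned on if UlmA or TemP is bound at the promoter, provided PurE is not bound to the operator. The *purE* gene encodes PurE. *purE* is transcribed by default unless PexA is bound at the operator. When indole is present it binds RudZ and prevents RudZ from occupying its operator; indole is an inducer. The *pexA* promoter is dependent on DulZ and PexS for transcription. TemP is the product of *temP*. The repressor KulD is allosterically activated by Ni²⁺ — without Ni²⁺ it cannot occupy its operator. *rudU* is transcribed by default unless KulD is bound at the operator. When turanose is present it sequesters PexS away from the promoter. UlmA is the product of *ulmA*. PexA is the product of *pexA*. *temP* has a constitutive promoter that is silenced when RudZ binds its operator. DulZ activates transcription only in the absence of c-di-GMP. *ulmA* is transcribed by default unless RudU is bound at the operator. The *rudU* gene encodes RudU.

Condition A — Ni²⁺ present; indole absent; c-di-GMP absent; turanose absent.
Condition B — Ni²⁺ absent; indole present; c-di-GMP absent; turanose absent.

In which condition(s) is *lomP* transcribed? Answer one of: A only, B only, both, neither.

Condition A:
Ni²⁺ is present, so KulD is active.
With repressor KulD bound, *rudU* is not transcribed.
So RudU is not produced.
With no repressor bound, *ulmA* is transcribed.
So UlmA is produced and active.
Indole is absent, so RudZ is active.
With repressor RudZ bound, *temP* is not transcribed.
So TemP is not produced.
c-di-GMP is absent, so DulZ is active.
Turanose is absent, so PexS is active.
No repressor is bound and DulZ and PexS are active, so *pexA* is transcribed.
So PexA is produced and active.
With repressor PexA bound, *purE* is not transcribed.
So PurE is not produced.
Activator UlmA is present, so *lomP* is transcribed.
→ *lomP* is ON in A.
Condition B:
Ni²⁺ is absent, so KulD is inactive.
With no repressor bound, *rudU* is transcribed.
So RudU is produced and active.
With repressor RudU bound, *ulmA* is not transcribed.
So UlmA is not produced.
Indole is present, so RudZ is inactive.
With no repressor bound, *temP* is transcribed.
So TemP is produced and active.
c-di-GMP is absent, so DulZ is active.
Turanose is absent, so PexS is active.
No repressor is bound and DulZ and PexS are active, so *pexA* is transcribed.
So PexA is produced and active.
With repressor PexA bound, *purE* is not transcribed.
So PurE is not produced.
Activator TemP is present, so *lomP* is transcribed.
→ *lomP* is ON in B.

both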